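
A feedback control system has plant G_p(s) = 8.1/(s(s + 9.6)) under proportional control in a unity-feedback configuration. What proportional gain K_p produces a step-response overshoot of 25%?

K_p = 17.5

From %OS = 100·exp(−πζ/√(1−ζ²)) = 25%, ζ = −ln(0.25)/√(π²+ln²(0.25)) = 0.4037.
Characteristic equation s² + 9.6s + 8.1K_p = 0 gives ζ = 9.6/(2√(8.1K_p)).
Setting ζ = 0.4037: √(8.1K_p) = 9.6/(2·0.4037) = 11.89, so K_p = 141.4/8.1 = 17.5.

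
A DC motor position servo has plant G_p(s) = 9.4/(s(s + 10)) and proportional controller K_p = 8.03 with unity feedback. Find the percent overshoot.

The closed-loop denominator s² + 10s + 75.48 gives ω_n = √75.48 = 8.688 and ζ = 10/(2ω_n) = 0.5755.
%OS = 100·exp(−πζ/√(1−ζ²)) = 100·exp(−π·0.5755/√0.6688) = 11%.

11%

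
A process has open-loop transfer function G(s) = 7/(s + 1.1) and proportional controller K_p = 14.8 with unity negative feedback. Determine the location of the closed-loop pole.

Closed-loop transfer function: T(s) = K_p·G(s)/(1 + K_p·G(s)) = 103.6/(s + 1.1 + 103.6) = 103.6/(s + 104.7).
The closed-loop pole is at s = −104.7.

s = -104.7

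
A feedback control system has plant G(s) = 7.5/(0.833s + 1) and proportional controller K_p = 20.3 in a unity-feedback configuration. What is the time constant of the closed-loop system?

Closed loop: T(s) = K_p·G/(1+K_p·G) = 152.2/(0.833s + 1 + 152.2), with pole at s = −(1 + 152.2)/0.833 = −184.
Closed-loop time constant τ = 1/184 = 0.00544 s.

τ = 0.00544 s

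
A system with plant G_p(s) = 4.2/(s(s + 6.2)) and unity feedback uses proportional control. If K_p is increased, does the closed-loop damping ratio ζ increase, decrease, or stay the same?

ζ = 6.2/(2√(4.2K_p)); increasing K_p raises the denominator, so ζ falls.

decrease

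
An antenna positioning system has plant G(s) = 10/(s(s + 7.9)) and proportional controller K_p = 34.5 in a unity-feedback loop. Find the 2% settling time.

T_s ≈ 1.01 s

The closed-loop denominator s² + 7.9s + 345 gives ω_n = √345 = 18.57 and ζ = 7.9/(2ω_n) = 0.2127.
2% settling time T_s ≈ 4/(ζω_n) = 4/3.95 = 1.01 s.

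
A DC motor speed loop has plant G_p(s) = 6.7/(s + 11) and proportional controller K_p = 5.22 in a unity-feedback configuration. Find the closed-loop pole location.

Closed-loop transfer function: T(s) = K_p·G_p(s)/(1 + K_p·G_p(s)) = 34.97/(s + 11 + 34.97) = 34.97/(s + 45.97).
The closed-loop pole is at s = −45.97.

s = -45.97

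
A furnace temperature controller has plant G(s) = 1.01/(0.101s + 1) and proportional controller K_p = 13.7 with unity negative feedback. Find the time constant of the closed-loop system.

Closed loop: T(s) = K_p·G/(1+K_p·G) = 13.84/(0.101s + 1 + 13.84), with pole at s = −(1 + 13.84)/0.101 = −146.9.
Closed-loop time constant τ = 1/146.9 = 0.00681 s.

τ = 0.00681 s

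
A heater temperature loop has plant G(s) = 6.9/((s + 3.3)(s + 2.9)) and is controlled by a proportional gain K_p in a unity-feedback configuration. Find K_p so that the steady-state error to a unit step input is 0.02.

Steady-state error for a unit step on this type-0 loop is 1/(1 + K_p·G(0)).
G(0) = 0.721. Require 1/(1 + K_p·0.721) = 0.02, so 1 + 0.721·K_p = 50.
K_p = (50 − 1)/0.721 = 68.

K_p = 68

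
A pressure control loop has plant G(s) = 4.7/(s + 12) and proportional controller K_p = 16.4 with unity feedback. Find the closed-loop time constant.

Closed-loop transfer function: T(s) = K_p·G(s)/(1 + K_p·G(s)) = 77.08/(s + 12 + 77.08) = 77.08/(s + 89.08).
Time constant τ = 1/89.08 = 0.0112 s.

τ = 0.0112 s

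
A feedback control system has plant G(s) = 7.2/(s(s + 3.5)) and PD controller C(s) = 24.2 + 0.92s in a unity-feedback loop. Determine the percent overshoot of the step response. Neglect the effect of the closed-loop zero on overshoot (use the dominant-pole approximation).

Forward path: (24.2 + 0.92s)·7.2/(s(s+3.5)). The closed-loop characteristic equation is s² + (3.5 + 7.2·0.92)s + 7.2·24.2 = 0.
That is s² + 10.12s + 174.2 = 0, so ω_n = 13.2 rad/s and ζ = 10.12/(2·13.2) = 0.3835.
%OS = 100·exp(−πζ/√(1−ζ²)) = 27.1%.

27.1%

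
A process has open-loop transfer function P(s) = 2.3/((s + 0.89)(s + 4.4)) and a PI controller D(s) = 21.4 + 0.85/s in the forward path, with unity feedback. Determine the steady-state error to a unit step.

0

The open loop D(s)P(s) has a pole at the origin (type 1), so the static position error constant is infinite and e_ss = 1/(1+∞) = 0.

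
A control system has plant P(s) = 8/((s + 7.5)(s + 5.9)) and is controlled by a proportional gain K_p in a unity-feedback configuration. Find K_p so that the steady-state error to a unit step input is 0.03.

K_p = 179

Steady-state error for a unit step on this type-0 loop is 1/(1 + K_p·P(0)).
P(0) = 0.1808. Require 1/(1 + K_p·0.1808) = 0.03, so 1 + 0.1808·K_p = 33.33.
K_p = (33.33 − 1)/0.1808 = 179.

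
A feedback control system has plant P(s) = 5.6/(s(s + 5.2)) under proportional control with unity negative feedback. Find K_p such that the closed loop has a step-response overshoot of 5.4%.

From %OS = 100·exp(−πζ/√(1−ζ²)) = 5.4%, ζ = −ln(0.054)/√(π²+ln²(0.054)) = 0.6806.
Characteristic equation s² + 5.2s + 5.6K_p = 0 gives ζ = 5.2/(2√(5.6K_p)).
Setting ζ = 0.6806: √(5.6K_p) = 5.2/(2·0.6806) = 3.82, so K_p = 14.59/5.6 = 2.61.

K_p = 2.61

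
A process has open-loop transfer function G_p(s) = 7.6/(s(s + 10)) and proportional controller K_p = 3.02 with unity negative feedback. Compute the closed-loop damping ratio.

The closed-loop denominator is s(s+10) + 3.02·7.6 = s² + 10s + 22.95.
So ω_n² = 22.95 ⇒ ω_n = 4.791 rad/s, and ζ = 10/(2ω_n) = 1.04.

ζ = 1.04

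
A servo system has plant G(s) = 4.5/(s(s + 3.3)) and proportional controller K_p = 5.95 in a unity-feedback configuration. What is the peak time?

Closed-loop characteristic equation: s² + 3.3s + 26.78 = 0, so ω_n = 5.174 rad/s and ζ = 3.3/(2·5.174) = 0.3189.
Damped frequency ω_d = ω_n√(1−ζ²) = 4.904 rad/s, so peak time T_p = π/ω_d = 0.641 s.

T_p = 0.641 s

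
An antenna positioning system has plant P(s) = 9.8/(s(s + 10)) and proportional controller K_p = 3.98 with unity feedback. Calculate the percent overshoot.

From 1 + K_pP(s) = 0: s² + 10s + 39 = 0 ⇒ ω_n = 6.245, ζ = 0.8006.
%OS = 100·exp(−πζ/√(1−ζ²)) = 100·exp(−π·0.8006/√0.359) = 1.5%.

1.5%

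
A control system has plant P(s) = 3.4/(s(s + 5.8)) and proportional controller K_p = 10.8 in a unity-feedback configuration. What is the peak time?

From 1 + K_pP(s) = 0: s² + 5.8s + 36.72 = 0 ⇒ ω_n = 6.06, ζ = 0.4786.
Damped frequency ω_d = ω_n√(1−ζ²) = 5.321 rad/s, so peak time T_p = π/ω_d = 0.59 s.

T_p = 0.59 s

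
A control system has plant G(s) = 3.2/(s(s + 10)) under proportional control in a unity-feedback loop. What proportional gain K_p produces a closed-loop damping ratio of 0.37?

Closed-loop characteristic equation: s² + 10s + K_p·3.2 = 0.
So ω_n = √(3.2K_p) and 2ζω_n = 10, giving ζ = 10/(2√(3.2K_p)).
Setting ζ = 0.37: √(3.2K_p) = 10/(2·0.37) = 13.51, so K_p = 182.6/3.2 = 57.1.

K_p = 57.1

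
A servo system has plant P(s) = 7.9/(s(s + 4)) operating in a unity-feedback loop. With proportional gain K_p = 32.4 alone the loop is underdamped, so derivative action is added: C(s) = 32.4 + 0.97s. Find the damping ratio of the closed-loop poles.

Forward path: (32.4 + 0.97s)·7.9/(s(s+4)). The closed-loop characteristic equation is s² + (4 + 7.9·0.97)s + 7.9·32.4 = 0.
That is s² + 11.66s + 256 = 0, so ω_n = 16 rad/s and ζ = 11.66/(2·16) = 0.3645.

ζ = 0.364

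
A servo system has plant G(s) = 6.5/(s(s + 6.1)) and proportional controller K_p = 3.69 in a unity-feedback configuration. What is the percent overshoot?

Closed-loop characteristic equation: s² + 6.1s + 23.98 = 0, so ω_n = 4.897 rad/s and ζ = 6.1/(2·4.897) = 0.6228.
%OS = 100·exp(−πζ/√(1−ζ²)) = 100·exp(−π·0.6228/√0.6122) = 8.2%.

8.2%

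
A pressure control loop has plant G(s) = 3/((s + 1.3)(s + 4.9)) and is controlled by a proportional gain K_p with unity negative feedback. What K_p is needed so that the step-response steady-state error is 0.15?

Steady-state error for a unit step on this type-0 loop is 1/(1 + K_p·G(0)).
G(0) = 0.471. Require 1/(1 + K_p·0.471) = 0.15, so 1 + 0.471·K_p = 6.667.
K_p = (6.667 − 1)/0.471 = 12.

K_p = 12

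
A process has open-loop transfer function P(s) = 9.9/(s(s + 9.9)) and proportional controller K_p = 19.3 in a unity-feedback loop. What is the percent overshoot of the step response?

From 1 + K_pP(s) = 0: s² + 9.9s + 191.1 = 0 ⇒ ω_n = 13.82, ζ = 0.3581.
%OS = 100·exp(−πζ/√(1−ζ²)) = 100·exp(−π·0.3581/√0.8718) = 30%.

30%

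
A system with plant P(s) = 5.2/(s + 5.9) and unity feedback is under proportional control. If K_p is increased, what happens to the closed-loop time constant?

The closed-loop bandwidth 5.9+K_p·5.2 grows with K_p, so τ shrinks.

decrease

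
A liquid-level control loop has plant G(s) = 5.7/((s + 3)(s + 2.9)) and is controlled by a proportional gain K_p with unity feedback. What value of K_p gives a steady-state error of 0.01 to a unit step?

For a type-0 loop with proportional control, e_ss = 1/(1 + K_p·G(0)).
G(0) = 0.6552. Require 1/(1 + K_p·0.6552) = 0.01, so 1 + 0.6552·K_p = 100.
K_p = (100 − 1)/0.6552 = 151.

K_p = 151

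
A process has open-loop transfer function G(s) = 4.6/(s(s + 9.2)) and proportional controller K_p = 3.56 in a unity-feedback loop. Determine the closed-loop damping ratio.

The closed-loop denominator is s(s+9.2) + 3.56·4.6 = s² + 9.2s + 16.38.
So ω_n² = 16.38 ⇒ ω_n = 4.047 rad/s, and ζ = 9.2/(2ω_n) = 1.14.

ζ = 1.14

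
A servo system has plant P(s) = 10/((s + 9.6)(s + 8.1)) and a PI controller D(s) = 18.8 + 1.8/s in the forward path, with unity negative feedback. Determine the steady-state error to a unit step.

The open loop D(s)P(s) has a pole at the origin (type 1), so the static position error constant is infinite and e_ss = 1/(1+∞) = 0.

0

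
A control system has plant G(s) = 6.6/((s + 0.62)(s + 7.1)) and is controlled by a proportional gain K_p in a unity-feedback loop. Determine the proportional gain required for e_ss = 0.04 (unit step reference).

K_p = 16

For a type-0 loop with proportional control, e_ss = 1/(1 + K_p·G(0)).
G(0) = 1.499. Require 1/(1 + K_p·1.499) = 0.04, so 1 + 1.499·K_p = 25.
K_p = (25 − 1)/1.499 = 16.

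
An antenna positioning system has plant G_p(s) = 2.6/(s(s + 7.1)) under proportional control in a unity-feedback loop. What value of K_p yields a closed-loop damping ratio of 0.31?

K_p = 50.4

Closed-loop characteristic equation: s² + 7.1s + K_p·2.6 = 0.
So ω_n = √(2.6K_p) and 2ζω_n = 7.1, giving ζ = 7.1/(2√(2.6K_p)).
Setting ζ = 0.31: √(2.6K_p) = 7.1/(2·0.31) = 11.45, so K_p = 131.1/2.6 = 50.4.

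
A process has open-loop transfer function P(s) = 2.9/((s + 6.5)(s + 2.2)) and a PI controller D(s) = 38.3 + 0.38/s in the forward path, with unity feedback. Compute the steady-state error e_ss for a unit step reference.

The open loop D(s)P(s) has a pole at the origin (type 1), so the static position error constant is infinite and e_ss = 1/(1+∞) = 0.

0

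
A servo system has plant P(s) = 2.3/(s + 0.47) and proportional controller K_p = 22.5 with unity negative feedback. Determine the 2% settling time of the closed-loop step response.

Closed-loop transfer function: T(s) = K_p·P(s)/(1 + K_p·P(s)) = 51.75/(s + 0.47 + 51.75) = 51.75/(s + 52.22).
Time constant τ = 1/52.22 = 0.01915 s, so the 2% settling time is about 4τ = 0.0766 s.

T_s ≈ 0.0766 s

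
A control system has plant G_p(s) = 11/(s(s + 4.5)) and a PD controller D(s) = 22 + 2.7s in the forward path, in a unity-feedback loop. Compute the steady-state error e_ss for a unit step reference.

The open loop D(s)G_p(s) has a pole at the origin (type 1), so the static position error constant is infinite and e_ss = 1/(1+∞) = 0.

0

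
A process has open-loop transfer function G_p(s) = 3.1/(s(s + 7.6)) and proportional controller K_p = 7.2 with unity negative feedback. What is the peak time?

The closed-loop denominator s² + 7.6s + 22.32 gives ω_n = √22.32 = 4.724 and ζ = 7.6/(2ω_n) = 0.8043.
Damped frequency ω_d = ω_n√(1−ζ²) = 2.807 rad/s, so peak time T_p = π/ω_d = 1.12 s.

T_p = 1.12 s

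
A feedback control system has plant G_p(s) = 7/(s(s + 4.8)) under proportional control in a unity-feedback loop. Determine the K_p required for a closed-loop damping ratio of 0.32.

Closed-loop characteristic equation: s² + 4.8s + K_p·7 = 0.
So ω_n = √(7K_p) and 2ζω_n = 4.8, giving ζ = 4.8/(2√(7K_p)).
Setting ζ = 0.32: √(7K_p) = 4.8/(2·0.32) = 7.5, so K_p = 56.25/7 = 8.04.

K_p = 8.04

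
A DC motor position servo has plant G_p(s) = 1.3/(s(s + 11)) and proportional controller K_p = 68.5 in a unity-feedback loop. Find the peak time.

Closed-loop characteristic equation: s² + 11s + 89.05 = 0, so ω_n = 9.437 rad/s and ζ = 11/(2·9.437) = 0.5828.
Damped frequency ω_d = ω_n√(1−ζ²) = 7.668 rad/s, so peak time T_p = π/ω_d = 0.41 s.

T_p = 0.41 s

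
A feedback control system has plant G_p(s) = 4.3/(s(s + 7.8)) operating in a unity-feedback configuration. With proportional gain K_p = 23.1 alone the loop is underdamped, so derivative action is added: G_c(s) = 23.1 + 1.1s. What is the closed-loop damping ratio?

ζ = 0.629

Forward path: (23.1 + 1.1s)·4.3/(s(s+7.8)). The closed-loop characteristic equation is s² + (7.8 + 4.3·1.1)s + 4.3·23.1 = 0.
That is s² + 12.53s + 99.33 = 0, so ω_n = 9.966 rad/s and ζ = 12.53/(2·9.966) = 0.6286.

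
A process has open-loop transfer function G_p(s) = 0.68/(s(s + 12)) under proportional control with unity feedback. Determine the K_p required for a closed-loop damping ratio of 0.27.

Closed-loop characteristic equation: s² + 12s + K_p·0.68 = 0.
So ω_n = √(0.68K_p) and 2ζω_n = 12, giving ζ = 12/(2√(0.68K_p)).
Setting ζ = 0.27: √(0.68K_p) = 12/(2·0.27) = 22.22, so K_p = 493.8/0.68 = 726.

K_p = 726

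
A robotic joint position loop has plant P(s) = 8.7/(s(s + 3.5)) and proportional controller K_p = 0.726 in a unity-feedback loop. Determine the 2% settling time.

The closed-loop denominator s² + 3.5s + 6.316 gives ω_n = √6.316 = 2.513 and ζ = 3.5/(2ω_n) = 0.6963.
2% settling time T_s ≈ 4/(ζω_n) = 4/1.75 = 2.29 s.

T_s ≈ 2.29 s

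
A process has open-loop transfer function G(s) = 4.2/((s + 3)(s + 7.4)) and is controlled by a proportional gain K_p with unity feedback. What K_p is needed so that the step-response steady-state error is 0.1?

For a type-0 loop with proportional control, e_ss = 1/(1 + K_p·G(0)).
G(0) = 0.1892. Require 1/(1 + K_p·0.1892) = 0.1, so 1 + 0.1892·K_p = 10.
K_p = (10 − 1)/0.1892 = 47.6.

K_p = 47.6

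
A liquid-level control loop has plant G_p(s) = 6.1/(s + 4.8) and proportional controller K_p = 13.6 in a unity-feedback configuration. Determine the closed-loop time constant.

Closed-loop transfer function: T(s) = K_p·G_p(s)/(1 + K_p·G_p(s)) = 82.96/(s + 4.8 + 82.96) = 82.96/(s + 87.76).
Time constant τ = 1/87.76 = 0.0114 s.

τ = 0.0114 s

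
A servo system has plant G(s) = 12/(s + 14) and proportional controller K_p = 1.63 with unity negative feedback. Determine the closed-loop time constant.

τ = 0.0298 s

Closed-loop transfer function: T(s) = K_p·G(s)/(1 + K_p·G(s)) = 19.56/(s + 14 + 19.56) = 19.56/(s + 33.56).
Time constant τ = 1/33.56 = 0.0298 s.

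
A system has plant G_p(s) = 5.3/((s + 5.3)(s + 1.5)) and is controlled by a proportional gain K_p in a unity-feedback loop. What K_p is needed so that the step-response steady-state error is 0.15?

K_p = 8.5

For a type-0 loop with proportional control, e_ss = 1/(1 + K_p·G_p(0)).
G_p(0) = 0.6667. Require 1/(1 + K_p·0.6667) = 0.15, so 1 + 0.6667·K_p = 6.667.
K_p = (6.667 − 1)/0.6667 = 8.5.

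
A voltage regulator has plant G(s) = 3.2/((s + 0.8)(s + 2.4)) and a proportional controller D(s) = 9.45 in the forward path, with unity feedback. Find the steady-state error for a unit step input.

The loop is type 0. Static position error constant K_pos = D(0)·G(0) = 9.45·1.667 = 15.75.
Steady-state error to a unit step: e_ss = 1/(1+K_pos) = 1/16.75 = 0.0597.

0.0597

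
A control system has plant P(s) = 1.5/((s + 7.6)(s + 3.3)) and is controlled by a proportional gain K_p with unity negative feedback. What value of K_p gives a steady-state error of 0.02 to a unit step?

K_p = 819

Steady-state error for a unit step on this type-0 loop is 1/(1 + K_p·P(0)).
P(0) = 0.05981. Require 1/(1 + K_p·0.05981) = 0.02, so 1 + 0.05981·K_p = 50.
K_p = (50 − 1)/0.05981 = 819.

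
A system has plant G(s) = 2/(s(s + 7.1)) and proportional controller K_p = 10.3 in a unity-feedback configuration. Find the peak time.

Closed-loop characteristic equation: s² + 7.1s + 20.6 = 0, so ω_n = 4.539 rad/s and ζ = 7.1/(2·4.539) = 0.7822.
Damped frequency ω_d = ω_n√(1−ζ²) = 2.828 rad/s, so peak time T_p = π/ω_d = 1.11 s.

T_p = 1.11 s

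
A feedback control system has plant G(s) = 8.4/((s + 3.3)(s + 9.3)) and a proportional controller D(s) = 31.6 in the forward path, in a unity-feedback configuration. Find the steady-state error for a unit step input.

0.104

The loop is type 0. Static position error constant K_pos = D(0)·G(0) = 31.6·0.2737 = 8.649.
Steady-state error to a unit step: e_ss = 1/(1+K_pos) = 1/9.649 = 0.104.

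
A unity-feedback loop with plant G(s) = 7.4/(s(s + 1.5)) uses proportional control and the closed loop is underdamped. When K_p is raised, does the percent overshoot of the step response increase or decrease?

Characteristic equation s² + 1.5s + K_p·7.4 = 0: raising K_p raises ω_n while 2ζω_n = 1.5 is fixed, so ζ falls and overshoot grows.

increase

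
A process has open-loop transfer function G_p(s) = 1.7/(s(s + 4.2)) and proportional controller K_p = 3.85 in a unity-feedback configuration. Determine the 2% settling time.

Closed-loop characteristic equation: s² + 4.2s + 6.545 = 0, so ω_n = 2.558 rad/s and ζ = 4.2/(2·2.558) = 0.8209.
2% settling time T_s ≈ 4/(ζω_n) = 4/2.1 = 1.9 s.

T_s ≈ 1.9 s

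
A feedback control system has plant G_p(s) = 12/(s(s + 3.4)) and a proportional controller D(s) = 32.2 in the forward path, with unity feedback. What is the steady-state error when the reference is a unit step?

0

The open loop D(s)G_p(s) has a pole at the origin (type 1), so the static position error constant is infinite and e_ss = 1/(1+∞) = 0.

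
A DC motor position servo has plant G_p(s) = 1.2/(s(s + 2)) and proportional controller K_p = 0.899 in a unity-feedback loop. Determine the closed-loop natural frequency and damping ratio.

With unity feedback the closed-loop characteristic equation is s² + 2s + 0.899·1.2 = s² + 2s + 1.079 = 0.
Matching s² + 2ζω_n s + ω_n²: ω_n = √1.079 = 1.039 rad/s and 2ζω_n = 2, so ζ = 2/(2·1.039) = 0.963.

ω_n = 1.04 rad/s, ζ = 0.963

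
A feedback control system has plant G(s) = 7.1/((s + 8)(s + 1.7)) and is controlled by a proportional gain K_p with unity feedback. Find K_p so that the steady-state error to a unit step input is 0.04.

K_p = 46

For a type-0 loop with proportional control, e_ss = 1/(1 + K_p·G(0)).
G(0) = 0.5221. Require 1/(1 + K_p·0.5221) = 0.04, so 1 + 0.5221·K_p = 25.
K_p = (25 − 1)/0.5221 = 46.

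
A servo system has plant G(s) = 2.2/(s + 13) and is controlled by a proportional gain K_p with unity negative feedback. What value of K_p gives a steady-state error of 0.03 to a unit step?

K_p = 191

The loop is type 0, so e_ss(step) = 1/(1 + K_pos) with K_pos = K_p·G(0).
G(0) = 0.1692. Require 1/(1 + K_p·0.1692) = 0.03, so 1 + 0.1692·K_p = 33.33.
K_p = (33.33 − 1)/0.1692 = 191.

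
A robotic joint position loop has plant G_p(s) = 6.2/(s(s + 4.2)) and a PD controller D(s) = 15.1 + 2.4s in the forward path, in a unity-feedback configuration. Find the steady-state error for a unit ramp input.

0.0449

The loop has one pole at the origin (type 1). Velocity error constant K_v = lim_{s→0} s·D(s)G_p(s) = 15.1·6.2/4.2 = 22.29.
Steady-state error to a unit ramp: e_ss = 1/K_v = 0.0449.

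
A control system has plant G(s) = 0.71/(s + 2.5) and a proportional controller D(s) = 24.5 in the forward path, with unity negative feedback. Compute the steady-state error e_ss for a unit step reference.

0.126

The loop is type 0. Static position error constant K_pos = D(0)·G(0) = 24.5·0.284 = 6.958.
Steady-state error to a unit step: e_ss = 1/(1+K_pos) = 1/7.958 = 0.126.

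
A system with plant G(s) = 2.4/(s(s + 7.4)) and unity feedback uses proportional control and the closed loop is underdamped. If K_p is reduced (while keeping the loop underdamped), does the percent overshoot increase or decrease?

decrease

ζ = 7.4/(2√(2.4K_p)) rises as K_p falls; higher damping means less overshoot.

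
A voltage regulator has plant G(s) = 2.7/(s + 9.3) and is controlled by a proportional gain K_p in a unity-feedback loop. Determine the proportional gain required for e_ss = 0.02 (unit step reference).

K_p = 169

The loop is type 0, so e_ss(step) = 1/(1 + K_pos) with K_pos = K_p·G(0).
G(0) = 0.2903. Require 1/(1 + K_p·0.2903) = 0.02, so 1 + 0.2903·K_p = 50.
K_p = (50 − 1)/0.2903 = 169.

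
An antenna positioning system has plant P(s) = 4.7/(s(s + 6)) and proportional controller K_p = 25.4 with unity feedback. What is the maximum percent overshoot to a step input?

40.8%

From 1 + K_pP(s) = 0: s² + 6s + 119.4 = 0 ⇒ ω_n = 10.93, ζ = 0.2746.
%OS = 100·exp(−πζ/√(1−ζ²)) = 100·exp(−π·0.2746/√0.9246) = 40.8%.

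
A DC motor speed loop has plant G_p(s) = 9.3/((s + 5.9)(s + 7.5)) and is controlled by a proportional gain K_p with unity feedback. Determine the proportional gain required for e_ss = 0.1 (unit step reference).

K_p = 42.8

The loop is type 0, so e_ss(step) = 1/(1 + K_pos) with K_pos = K_p·G_p(0).
G_p(0) = 0.2102. Require 1/(1 + K_p·0.2102) = 0.1, so 1 + 0.2102·K_p = 10.
K_p = (10 − 1)/0.2102 = 42.8.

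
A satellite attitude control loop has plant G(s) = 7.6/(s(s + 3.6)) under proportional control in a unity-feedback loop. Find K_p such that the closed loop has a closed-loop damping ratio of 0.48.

K_p = 1.85

Closed-loop characteristic equation: s² + 3.6s + K_p·7.6 = 0.
So ω_n = √(7.6K_p) and 2ζω_n = 3.6, giving ζ = 3.6/(2√(7.6K_p)).
Setting ζ = 0.48: √(7.6K_p) = 3.6/(2·0.48) = 3.75, so K_p = 14.06/7.6 = 1.85.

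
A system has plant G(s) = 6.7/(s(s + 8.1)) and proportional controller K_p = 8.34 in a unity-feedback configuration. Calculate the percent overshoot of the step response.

Closed-loop characteristic equation: s² + 8.1s + 55.88 = 0, so ω_n = 7.475 rad/s and ζ = 8.1/(2·7.475) = 0.5418.
%OS = 100·exp(−πζ/√(1−ζ²)) = 100·exp(−π·0.5418/√0.7065) = 13.2%.

13.2%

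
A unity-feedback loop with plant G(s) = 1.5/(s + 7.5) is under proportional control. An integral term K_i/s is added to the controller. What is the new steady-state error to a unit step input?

Adding integral action puts a pole at s = 0 in the forward path, raising the system type to 1; a type-1 loop has zero steady-state error to a step.

0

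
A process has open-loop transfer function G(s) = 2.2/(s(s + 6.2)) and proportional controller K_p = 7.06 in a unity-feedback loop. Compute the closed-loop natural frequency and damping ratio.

With unity feedback the closed-loop characteristic equation is s² + 6.2s + 7.06·2.2 = s² + 6.2s + 15.53 = 0.
So ω_n² = 15.53 ⇒ ω_n = 3.941 rad/s, and ζ = 6.2/(2ω_n) = 0.787.

ω_n = 3.94 rad/s, ζ = 0.787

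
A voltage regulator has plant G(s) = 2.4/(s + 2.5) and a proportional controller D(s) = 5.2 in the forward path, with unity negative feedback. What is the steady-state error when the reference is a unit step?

0.167

The loop is type 0. Static position error constant K_pos = D(0)·G(0) = 5.2·0.96 = 4.992.
Steady-state error to a unit step: e_ss = 1/(1+K_pos) = 1/5.992 = 0.167.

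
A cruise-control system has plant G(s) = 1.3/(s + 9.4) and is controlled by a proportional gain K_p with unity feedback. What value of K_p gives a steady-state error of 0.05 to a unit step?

The loop is type 0, so e_ss(step) = 1/(1 + K_pos) with K_pos = K_p·G(0).
G(0) = 0.1383. Require 1/(1 + K_p·0.1383) = 0.05, so 1 + 0.1383·K_p = 20.
K_p = (20 − 1)/0.1383 = 137.

K_p = 137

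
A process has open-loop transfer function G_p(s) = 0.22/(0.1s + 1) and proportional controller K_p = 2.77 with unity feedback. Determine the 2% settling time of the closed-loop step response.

T_s ≈ 0.249 s

Closed loop: T(s) = K_p·G_p/(1+K_p·G_p) = 0.6094/(0.1s + 1 + 0.6094), with pole at s = −(1 + 0.6094)/0.1 = −16.09.
τ = 1/16.09 = 0.06213 s, so 2% settling time ≈ 4τ = 0.249 s.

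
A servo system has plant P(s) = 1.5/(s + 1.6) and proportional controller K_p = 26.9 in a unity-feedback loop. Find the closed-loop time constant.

τ = 0.0238 s

Closed-loop transfer function: T(s) = K_p·P(s)/(1 + K_p·P(s)) = 40.35/(s + 1.6 + 40.35) = 40.35/(s + 41.95).
Time constant τ = 1/41.95 = 0.0238 s.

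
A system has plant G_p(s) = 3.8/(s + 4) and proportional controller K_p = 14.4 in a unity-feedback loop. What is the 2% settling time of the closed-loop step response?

T_s ≈ 0.0681 s

Closed-loop transfer function: T(s) = K_p·G_p(s)/(1 + K_p·G_p(s)) = 54.72/(s + 4 + 54.72) = 54.72/(s + 58.72).
Time constant τ = 1/58.72 = 0.01703 s, so the 2% settling time is about 4τ = 0.0681 s.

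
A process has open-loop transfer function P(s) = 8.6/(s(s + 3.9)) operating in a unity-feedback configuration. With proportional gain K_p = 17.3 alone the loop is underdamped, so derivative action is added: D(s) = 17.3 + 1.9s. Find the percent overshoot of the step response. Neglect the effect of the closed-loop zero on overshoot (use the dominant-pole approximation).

0.938%

Forward path: (17.3 + 1.9s)·8.6/(s(s+3.9)). The closed-loop characteristic equation is s² + (3.9 + 8.6·1.9)s + 8.6·17.3 = 0.
That is s² + 20.24s + 148.8 = 0, so ω_n = 12.2 rad/s and ζ = 20.24/(2·12.2) = 0.8297.
%OS = 100·exp(−πζ/√(1−ζ²)) = 0.938%.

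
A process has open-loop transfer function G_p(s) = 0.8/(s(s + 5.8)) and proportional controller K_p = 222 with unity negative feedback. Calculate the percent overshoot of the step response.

49.6%

Closed-loop characteristic equation: s² + 5.8s + 177.6 = 0, so ω_n = 13.33 rad/s and ζ = 5.8/(2·13.33) = 0.2176.
%OS = 100·exp(−πζ/√(1−ζ²)) = 100·exp(−π·0.2176/√0.9526) = 49.6%.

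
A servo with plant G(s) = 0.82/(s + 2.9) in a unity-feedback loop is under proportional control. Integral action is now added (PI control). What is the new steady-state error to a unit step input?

0

The integrator makes K_pos = lim_{s→0} C(s)G(s) infinite, so e_ss = 1/(1+K_pos) = 0.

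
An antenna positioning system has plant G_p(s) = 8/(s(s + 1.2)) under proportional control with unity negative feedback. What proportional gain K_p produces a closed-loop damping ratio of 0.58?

Closed-loop characteristic equation: s² + 1.2s + K_p·8 = 0.
So ω_n = √(8K_p) and 2ζω_n = 1.2, giving ζ = 1.2/(2√(8K_p)).
Setting ζ = 0.58: √(8K_p) = 1.2/(2·0.58) = 1.034, so K_p = 1.07/8 = 0.134.

K_p = 0.134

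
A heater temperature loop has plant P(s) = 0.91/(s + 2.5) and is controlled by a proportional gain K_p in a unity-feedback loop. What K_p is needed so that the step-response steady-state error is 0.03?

The loop is type 0, so e_ss(step) = 1/(1 + K_pos) with K_pos = K_p·P(0).
P(0) = 0.364. Require 1/(1 + K_p·0.364) = 0.03, so 1 + 0.364·K_p = 33.33.
K_p = (33.33 − 1)/0.364 = 88.8.

K_p = 88.8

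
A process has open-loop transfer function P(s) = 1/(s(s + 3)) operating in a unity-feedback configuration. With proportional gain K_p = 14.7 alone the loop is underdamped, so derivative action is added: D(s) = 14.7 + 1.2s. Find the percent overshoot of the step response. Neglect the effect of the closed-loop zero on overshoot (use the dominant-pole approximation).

12.8%

Forward path: (14.7 + 1.2s)·1/(s(s+3)). The closed-loop characteristic equation is s² + (3 + 1·1.2)s + 1·14.7 = 0.
That is s² + 4.2s + 14.7 = 0, so ω_n = 3.834 rad/s and ζ = 4.2/(2·3.834) = 0.5477.
%OS = 100·exp(−πζ/√(1−ζ²)) = 12.8%.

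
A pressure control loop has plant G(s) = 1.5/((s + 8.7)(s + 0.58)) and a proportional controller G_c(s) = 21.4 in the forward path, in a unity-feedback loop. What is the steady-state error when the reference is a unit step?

0.136

The loop is type 0. Static position error constant K_pos = G_c(0)·G(0) = 21.4·0.2973 = 6.361.
Steady-state error to a unit step: e_ss = 1/(1+K_pos) = 1/7.361 = 0.136.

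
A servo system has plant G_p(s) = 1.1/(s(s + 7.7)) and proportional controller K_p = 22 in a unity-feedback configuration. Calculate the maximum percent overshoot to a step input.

1.93%

The closed-loop denominator s² + 7.7s + 24.2 gives ω_n = √24.2 = 4.919 and ζ = 7.7/(2ω_n) = 0.7826.
%OS = 100·exp(−πζ/√(1−ζ²)) = 100·exp(−π·0.7826/√0.3875) = 1.93%.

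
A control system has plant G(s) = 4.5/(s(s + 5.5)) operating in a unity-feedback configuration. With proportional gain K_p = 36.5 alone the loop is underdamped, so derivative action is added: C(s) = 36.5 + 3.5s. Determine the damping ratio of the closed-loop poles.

Forward path: (36.5 + 3.5s)·4.5/(s(s+5.5)). The closed-loop characteristic equation is s² + (5.5 + 4.5·3.5)s + 4.5·36.5 = 0.
That is s² + 21.25s + 164.2 = 0, so ω_n = 12.82 rad/s and ζ = 21.25/(2·12.82) = 0.829.

ζ = 0.829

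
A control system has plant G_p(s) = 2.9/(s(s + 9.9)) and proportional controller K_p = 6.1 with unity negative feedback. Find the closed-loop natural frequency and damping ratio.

1 + K_p·G_p(s) = 0 gives s² + 9.9s + 17.69 = 0.
Matching s² + 2ζω_n s + ω_n²: ω_n = √17.69 = 4.206 rad/s and 2ζω_n = 9.9, so ζ = 9.9/(2·4.206) = 1.18.

ω_n = 4.21 rad/s, ζ = 1.18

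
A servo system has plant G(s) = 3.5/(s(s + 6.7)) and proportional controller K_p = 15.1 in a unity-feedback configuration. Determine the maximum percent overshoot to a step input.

The closed-loop denominator s² + 6.7s + 52.85 gives ω_n = √52.85 = 7.27 and ζ = 6.7/(2ω_n) = 0.4608.
%OS = 100·exp(−πζ/√(1−ζ²)) = 100·exp(−π·0.4608/√0.7877) = 19.6%.

19.6%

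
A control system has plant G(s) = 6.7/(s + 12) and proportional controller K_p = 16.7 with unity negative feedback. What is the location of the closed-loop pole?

s = -123.9

Closed-loop transfer function: T(s) = K_p·G(s)/(1 + K_p·G(s)) = 111.9/(s + 12 + 111.9) = 111.9/(s + 123.9).
The closed-loop pole is at s = −123.9.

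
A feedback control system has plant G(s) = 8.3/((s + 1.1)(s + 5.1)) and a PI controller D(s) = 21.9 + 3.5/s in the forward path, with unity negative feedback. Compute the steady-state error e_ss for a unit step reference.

0

The open loop D(s)G(s) has a pole at the origin (type 1), so the static position error constant is infinite and e_ss = 1/(1+∞) = 0.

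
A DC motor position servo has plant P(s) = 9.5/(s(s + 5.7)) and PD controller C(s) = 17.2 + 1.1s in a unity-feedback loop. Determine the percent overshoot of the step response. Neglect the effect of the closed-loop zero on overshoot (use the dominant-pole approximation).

Forward path: (17.2 + 1.1s)·9.5/(s(s+5.7)). The closed-loop characteristic equation is s² + (5.7 + 9.5·1.1)s + 9.5·17.2 = 0.
That is s² + 16.15s + 163.4 = 0, so ω_n = 12.78 rad/s and ζ = 16.15/(2·12.78) = 0.6317.
%OS = 100·exp(−πζ/√(1−ζ²)) = 7.73%.

7.73%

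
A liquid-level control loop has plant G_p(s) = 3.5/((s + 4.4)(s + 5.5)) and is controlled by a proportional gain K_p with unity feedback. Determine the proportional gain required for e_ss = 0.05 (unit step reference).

K_p = 131

The loop is type 0, so e_ss(step) = 1/(1 + K_pos) with K_pos = K_p·G_p(0).
G_p(0) = 0.1446. Require 1/(1 + K_p·0.1446) = 0.05, so 1 + 0.1446·K_p = 20.
K_p = (20 − 1)/0.1446 = 131.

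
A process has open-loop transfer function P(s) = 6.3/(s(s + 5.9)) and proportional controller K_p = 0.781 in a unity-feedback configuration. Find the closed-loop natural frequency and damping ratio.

The closed-loop denominator is s(s+5.9) + 0.781·6.3 = s² + 5.9s + 4.92.
So ω_n² = 4.92 ⇒ ω_n = 2.218 rad/s, and ζ = 5.9/(2ω_n) = 1.33.

ω_n = 2.22 rad/s, ζ = 1.33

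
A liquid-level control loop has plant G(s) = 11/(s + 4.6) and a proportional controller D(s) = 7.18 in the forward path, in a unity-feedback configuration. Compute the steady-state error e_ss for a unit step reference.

The loop is type 0. Static position error constant K_pos = D(0)·G(0) = 7.18·2.391 = 17.17.
Steady-state error to a unit step: e_ss = 1/(1+K_pos) = 1/18.17 = 0.055.

0.055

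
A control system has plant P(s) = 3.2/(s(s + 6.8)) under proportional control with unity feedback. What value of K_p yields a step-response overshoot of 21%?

K_p = 18.3

From %OS = 100·exp(−πζ/√(1−ζ²)) = 21%, ζ = −ln(0.21)/√(π²+ln²(0.21)) = 0.4449.
Characteristic equation s² + 6.8s + 3.2K_p = 0 gives ζ = 6.8/(2√(3.2K_p)).
Setting ζ = 0.4449: √(3.2K_p) = 6.8/(2·0.4449) = 7.642, so K_p = 58.4/3.2 = 18.3.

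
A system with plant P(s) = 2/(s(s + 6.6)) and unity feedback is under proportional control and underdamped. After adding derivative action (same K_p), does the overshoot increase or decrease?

The derivative term adds K·K_d to the s-coefficient of the characteristic equation, raising 2ζω_n while ω_n is unchanged; ζ increases, so overshoot decreases.

decrease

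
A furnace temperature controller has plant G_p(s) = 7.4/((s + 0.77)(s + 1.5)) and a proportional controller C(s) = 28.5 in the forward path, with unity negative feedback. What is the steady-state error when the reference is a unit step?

The loop is type 0. Static position error constant K_pos = C(0)·G_p(0) = 28.5·6.407 = 182.6.
Steady-state error to a unit step: e_ss = 1/(1+K_pos) = 1/183.6 = 0.00545.

0.00545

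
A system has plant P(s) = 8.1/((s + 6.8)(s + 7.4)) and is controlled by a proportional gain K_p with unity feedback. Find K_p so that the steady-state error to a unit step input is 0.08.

Steady-state error for a unit step on this type-0 loop is 1/(1 + K_p·P(0)).
P(0) = 0.161. Require 1/(1 + K_p·0.161) = 0.08, so 1 + 0.161·K_p = 12.5.
K_p = (12.5 − 1)/0.161 = 71.4.

K_p = 71.4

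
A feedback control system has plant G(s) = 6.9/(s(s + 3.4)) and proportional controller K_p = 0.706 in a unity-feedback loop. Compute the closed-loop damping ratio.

1 + K_p·G(s) = 0 gives s² + 3.4s + 4.871 = 0.
So ω_n² = 4.871 ⇒ ω_n = 2.207 rad/s, and ζ = 3.4/(2ω_n) = 0.77.

ζ = 0.77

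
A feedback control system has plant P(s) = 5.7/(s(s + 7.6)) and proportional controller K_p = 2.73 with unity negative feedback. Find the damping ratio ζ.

ζ = 0.963

1 + K_p·P(s) = 0 gives s² + 7.6s + 15.56 = 0.
So ω_n² = 15.56 ⇒ ω_n = 3.945 rad/s, and ζ = 7.6/(2ω_n) = 0.963.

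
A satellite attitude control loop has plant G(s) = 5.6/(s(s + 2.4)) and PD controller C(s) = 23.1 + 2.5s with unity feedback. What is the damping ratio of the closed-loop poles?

ζ = 0.721

Forward path: (23.1 + 2.5s)·5.6/(s(s+2.4)). The closed-loop characteristic equation is s² + (2.4 + 5.6·2.5)s + 5.6·23.1 = 0.
That is s² + 16.4s + 129.4 = 0, so ω_n = 11.37 rad/s and ζ = 16.4/(2·11.37) = 0.721.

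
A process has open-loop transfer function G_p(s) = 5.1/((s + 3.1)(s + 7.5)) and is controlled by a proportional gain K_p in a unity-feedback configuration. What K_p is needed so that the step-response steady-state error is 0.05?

For a type-0 loop with proportional control, e_ss = 1/(1 + K_p·G_p(0)).
G_p(0) = 0.2194. Require 1/(1 + K_p·0.2194) = 0.05, so 1 + 0.2194·K_p = 20.
K_p = (20 − 1)/0.2194 = 86.6.

K_p = 86.6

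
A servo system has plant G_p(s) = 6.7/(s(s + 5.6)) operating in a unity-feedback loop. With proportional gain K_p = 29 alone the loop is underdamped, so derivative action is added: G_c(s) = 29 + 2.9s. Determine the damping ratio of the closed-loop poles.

ζ = 0.898

Forward path: (29 + 2.9s)·6.7/(s(s+5.6)). The closed-loop characteristic equation is s² + (5.6 + 6.7·2.9)s + 6.7·29 = 0.
That is s² + 25.03s + 194.3 = 0, so ω_n = 13.94 rad/s and ζ = 25.03/(2·13.94) = 0.8978.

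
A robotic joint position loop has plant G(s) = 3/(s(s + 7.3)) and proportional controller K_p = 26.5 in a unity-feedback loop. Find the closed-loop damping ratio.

ζ = 0.409

The closed-loop denominator is s(s+7.3) + 26.5·3 = s² + 7.3s + 79.5.
So ω_n² = 79.5 ⇒ ω_n = 8.916 rad/s, and ζ = 7.3/(2ω_n) = 0.409.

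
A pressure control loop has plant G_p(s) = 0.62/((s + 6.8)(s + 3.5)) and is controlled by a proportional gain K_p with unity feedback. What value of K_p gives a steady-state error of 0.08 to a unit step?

K_p = 441

For a type-0 loop with proportional control, e_ss = 1/(1 + K_p·G_p(0)).
G_p(0) = 0.02605. Require 1/(1 + K_p·0.02605) = 0.08, so 1 + 0.02605·K_p = 12.5.
K_p = (12.5 − 1)/0.02605 = 441.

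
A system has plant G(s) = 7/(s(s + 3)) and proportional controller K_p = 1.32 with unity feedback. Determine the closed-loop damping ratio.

1 + K_p·G(s) = 0 gives s² + 3s + 9.24 = 0.
Matching s² + 2ζω_n s + ω_n²: ω_n = √9.24 = 3.04 rad/s and 2ζω_n = 3, so ζ = 3/(2·3.04) = 0.493.

ζ = 0.493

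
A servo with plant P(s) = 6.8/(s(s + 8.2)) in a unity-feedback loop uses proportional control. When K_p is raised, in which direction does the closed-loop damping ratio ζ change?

decrease

ζ = 8.2/(2√(6.8K_p)); increasing K_p raises the denominator, so ζ falls.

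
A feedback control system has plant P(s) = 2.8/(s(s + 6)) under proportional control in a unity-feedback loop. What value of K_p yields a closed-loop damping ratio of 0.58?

Closed-loop characteristic equation: s² + 6s + K_p·2.8 = 0.
So ω_n = √(2.8K_p) and 2ζω_n = 6, giving ζ = 6/(2√(2.8K_p)).
Setting ζ = 0.58: √(2.8K_p) = 6/(2·0.58) = 5.172, so K_p = 26.75/2.8 = 9.55.

K_p = 9.55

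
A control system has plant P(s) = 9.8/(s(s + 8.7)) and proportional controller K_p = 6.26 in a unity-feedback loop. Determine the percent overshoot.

12.3%

The closed-loop denominator s² + 8.7s + 61.35 gives ω_n = √61.35 = 7.832 and ζ = 8.7/(2ω_n) = 0.5554.
%OS = 100·exp(−πζ/√(1−ζ²)) = 100·exp(−π·0.5554/√0.6916) = 12.3%.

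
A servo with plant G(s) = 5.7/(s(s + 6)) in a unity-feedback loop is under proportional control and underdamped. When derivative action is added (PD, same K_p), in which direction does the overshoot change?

The derivative term adds K·K_d to the s-coefficient of the characteristic equation, raising 2ζω_n while ω_n is unchanged; ζ increases, so overshoot decreases.

decrease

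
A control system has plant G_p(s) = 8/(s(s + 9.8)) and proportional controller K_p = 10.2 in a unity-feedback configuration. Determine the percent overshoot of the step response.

13.2%

From 1 + K_pG_p(s) = 0: s² + 9.8s + 81.6 = 0 ⇒ ω_n = 9.033, ζ = 0.5424.
%OS = 100·exp(−πζ/√(1−ζ²)) = 100·exp(−π·0.5424/√0.7058) = 13.2%.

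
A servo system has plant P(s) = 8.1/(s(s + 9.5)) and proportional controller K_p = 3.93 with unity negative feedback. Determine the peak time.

From 1 + K_pP(s) = 0: s² + 9.5s + 31.83 = 0 ⇒ ω_n = 5.642, ζ = 0.8419.
Damped frequency ω_d = ω_n√(1−ζ²) = 3.045 rad/s, so peak time T_p = π/ω_d = 1.03 s.

T_p = 1.03 s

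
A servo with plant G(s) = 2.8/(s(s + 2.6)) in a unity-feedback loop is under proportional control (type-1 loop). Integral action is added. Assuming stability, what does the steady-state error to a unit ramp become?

0

The integrator raises the loop to type 2, so K_v → ∞ and e_ss to a ramp is zero.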